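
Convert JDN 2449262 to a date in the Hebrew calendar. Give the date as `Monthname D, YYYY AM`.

Tishrei 16, 5754 AM

JDN 2449262 is 1 October 1993 in the Gregorian calendar.
In the Hebrew calendar that day is Tishrei 16, 5754 AM.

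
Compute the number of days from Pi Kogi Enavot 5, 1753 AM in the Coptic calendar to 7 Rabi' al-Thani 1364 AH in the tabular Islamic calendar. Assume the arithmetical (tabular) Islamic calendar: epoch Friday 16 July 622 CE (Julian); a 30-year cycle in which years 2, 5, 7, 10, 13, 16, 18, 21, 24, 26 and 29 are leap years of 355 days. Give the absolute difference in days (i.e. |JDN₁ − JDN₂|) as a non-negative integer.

JDN of the first date = 2465312.
JDN of the second date = 2431537.
|2431537 − 2465312| = 33775.

33775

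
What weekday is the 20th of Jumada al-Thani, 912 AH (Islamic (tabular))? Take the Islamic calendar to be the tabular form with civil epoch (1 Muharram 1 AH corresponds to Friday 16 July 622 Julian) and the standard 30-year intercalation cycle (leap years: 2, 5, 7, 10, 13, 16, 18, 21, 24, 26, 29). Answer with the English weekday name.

Saturday

In the proleptic Gregorian calendar this is 17 November 1506 (JDN 2271435).
Since JDN mod 7 = 5 (0 = Monday), the day is Saturday.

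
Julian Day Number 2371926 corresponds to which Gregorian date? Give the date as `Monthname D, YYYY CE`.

January 4, 1782 CE

JDN 2451545 is 1 Jan 2000; 2371926 is −79619 days from there.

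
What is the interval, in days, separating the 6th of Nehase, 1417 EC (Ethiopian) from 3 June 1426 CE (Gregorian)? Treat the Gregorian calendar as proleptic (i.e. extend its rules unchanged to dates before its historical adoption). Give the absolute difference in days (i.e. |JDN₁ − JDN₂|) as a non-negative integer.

299

JDN of the first date = 2241750.
JDN of the second date = 2242049.
|2242049 − 2241750| = 299.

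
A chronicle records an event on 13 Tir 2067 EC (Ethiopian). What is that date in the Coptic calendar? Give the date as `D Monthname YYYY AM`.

Julian Day Number of the source date = 2478959.
Converting JDN 2478959 to the Coptic calendar gives 13 Tobi 1791 AM.

13 Tobi 1791 AM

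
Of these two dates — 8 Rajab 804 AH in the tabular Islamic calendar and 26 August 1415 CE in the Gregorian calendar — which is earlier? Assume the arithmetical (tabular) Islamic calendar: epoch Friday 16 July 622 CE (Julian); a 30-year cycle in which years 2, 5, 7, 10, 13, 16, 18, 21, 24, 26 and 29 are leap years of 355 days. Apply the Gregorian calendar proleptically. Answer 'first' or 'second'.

The two dates have Julian Day Numbers 2233180 and 2238115 respectively.
Since 2233180 < 2238115, the first date comes first.

first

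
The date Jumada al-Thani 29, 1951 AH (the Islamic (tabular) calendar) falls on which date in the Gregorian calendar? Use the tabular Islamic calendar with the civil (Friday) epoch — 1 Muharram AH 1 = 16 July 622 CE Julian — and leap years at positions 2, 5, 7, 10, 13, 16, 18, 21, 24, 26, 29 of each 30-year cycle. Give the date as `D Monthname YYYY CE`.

Julian Day Number of the source date = 2639631.
Converting JDN 2639631 to the Gregorian calendar gives 18 December 2514 CE.

18 December 2514 CE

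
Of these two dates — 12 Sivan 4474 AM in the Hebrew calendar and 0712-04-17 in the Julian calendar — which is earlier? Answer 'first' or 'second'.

Converting both to JDN: 1981997 vs 1981223; the smaller is the second.

second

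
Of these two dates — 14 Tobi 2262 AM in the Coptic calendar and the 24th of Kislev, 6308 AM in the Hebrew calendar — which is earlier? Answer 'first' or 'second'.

first

The two dates have Julian Day Numbers 2650993 and 2651674 respectively.
Since 2650993 < 2651674, the first date comes first.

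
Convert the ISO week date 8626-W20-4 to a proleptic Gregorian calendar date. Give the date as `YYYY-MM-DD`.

ISO week 1 of 8626 is the week containing the first Thursday of 8626.
Week 20, day 4 (Thursday) lands on 8626-05-18.

8626-05-18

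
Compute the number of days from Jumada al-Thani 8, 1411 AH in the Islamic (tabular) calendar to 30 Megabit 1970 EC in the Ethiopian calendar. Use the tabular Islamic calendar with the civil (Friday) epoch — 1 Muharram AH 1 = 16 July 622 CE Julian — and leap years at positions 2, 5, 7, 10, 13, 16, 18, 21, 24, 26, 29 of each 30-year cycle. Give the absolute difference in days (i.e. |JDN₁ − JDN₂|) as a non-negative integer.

First date → JDN 2448252; second date → JDN 2443607.
The interval is |2448252 − 2443607| = 4645 days.

4645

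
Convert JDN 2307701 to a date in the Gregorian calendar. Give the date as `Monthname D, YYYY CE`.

Counting from JDN 2299161 = 15 Oct 1582 gives an offset of 8540 days.

March 3, 1606 CE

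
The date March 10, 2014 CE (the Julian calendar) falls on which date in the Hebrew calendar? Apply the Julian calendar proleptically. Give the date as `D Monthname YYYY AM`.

21 Adar II 5774 AM

Both dates share Julian Day Number 2456740; in the Hebrew calendar that is 21 Adar II 5774 AM.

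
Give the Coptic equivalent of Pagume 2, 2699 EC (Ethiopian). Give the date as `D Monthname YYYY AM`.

2 Pi Kogi Enavot 2423 AM

The source date corresponds to 13 September 2707 in the Gregorian calendar (JDN 2710026).
That day falls on 2 Pi Kogi Enavot 2423 AM in the Coptic calendar.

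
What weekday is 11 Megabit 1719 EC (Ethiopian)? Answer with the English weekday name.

In the Gregorian calendar this is 18 March 1727 (JDN 2351910).
2351910 ≡ 1 (mod 7); counting from Monday = 0 gives Tuesday.

Tuesday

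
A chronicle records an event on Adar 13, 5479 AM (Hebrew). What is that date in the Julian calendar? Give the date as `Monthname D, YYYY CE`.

February 21, 1719 CE

Both dates share Julian Day Number 2348974; in the Julian calendar that is 21 February 1719 CE.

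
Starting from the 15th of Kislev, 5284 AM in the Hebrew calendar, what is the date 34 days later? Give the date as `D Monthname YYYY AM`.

Counting 34 days forward from JDN 2277659 reaches JDN 2277693, which is 19 Tevet 5284 AM.

19 Tevet 5284 AM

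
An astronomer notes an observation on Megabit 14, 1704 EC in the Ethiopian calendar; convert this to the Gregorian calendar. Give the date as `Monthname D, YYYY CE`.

March 21, 1712 CE

Julian Day Number of the source date = 2346435.
Converting JDN 2346435 to the Gregorian calendar gives 21 March 1712 CE.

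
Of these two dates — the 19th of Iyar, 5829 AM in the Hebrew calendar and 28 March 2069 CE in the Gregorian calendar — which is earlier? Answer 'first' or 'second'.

Converting both to JDN: 2476877 vs 2476834; the smaller is the second.

second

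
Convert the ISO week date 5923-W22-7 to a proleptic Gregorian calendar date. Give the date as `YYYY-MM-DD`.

5923-06-03

ISO week 1 of 5923 is the week containing the first Thursday of 5923.
Week 22, day 7 (Sunday) lands on 5923-06-03.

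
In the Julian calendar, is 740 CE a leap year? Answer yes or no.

740 mod 4 = 0, so it is a leap year in the Julian calendar.

yes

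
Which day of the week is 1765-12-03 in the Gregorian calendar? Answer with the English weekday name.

JDN 2366050 mod 7 = 1, and JDN 0 was a Monday, so this is a Tuesday.

Tuesday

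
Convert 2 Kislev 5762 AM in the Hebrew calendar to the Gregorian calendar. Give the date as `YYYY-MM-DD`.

Both dates share Julian Day Number 2452231; in the Gregorian calendar that is 17 November 2001 CE.

2001-11-17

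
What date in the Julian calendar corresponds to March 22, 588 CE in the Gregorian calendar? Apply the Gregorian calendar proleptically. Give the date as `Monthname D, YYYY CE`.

For dates in this range the Gregorian date is 2 days ahead of the Julian.
22 March 588 Gregorian − 2 days → 20 March 588 Julian.

March 20, 588 CE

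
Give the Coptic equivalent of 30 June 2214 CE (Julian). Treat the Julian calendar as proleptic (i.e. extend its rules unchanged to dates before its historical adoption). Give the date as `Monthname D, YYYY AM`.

Epip 6, 1930 AM

Julian Day Number of the source date = 2529902.
Converting JDN 2529902 to the Coptic calendar gives 6 Epip 1930 AM.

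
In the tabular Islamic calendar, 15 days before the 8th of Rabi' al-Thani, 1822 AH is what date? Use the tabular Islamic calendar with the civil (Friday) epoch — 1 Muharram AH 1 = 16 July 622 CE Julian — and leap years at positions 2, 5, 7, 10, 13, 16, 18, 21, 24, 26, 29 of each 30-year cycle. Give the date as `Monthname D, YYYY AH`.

The starting date is JDN 2593838; 2593838 − 15 = 2593823.
JDN 2593823 corresponds to Rabi' al-Awwal 23, 1822 AH.

Rabi' al-Awwal 23, 1822 AH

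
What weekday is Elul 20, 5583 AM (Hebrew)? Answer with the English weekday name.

In the Gregorian calendar this is 27 August 1823 (JDN 2387135).
2387135 ≡ 2 (mod 7); counting from Monday = 0 gives Wednesday.

Wednesday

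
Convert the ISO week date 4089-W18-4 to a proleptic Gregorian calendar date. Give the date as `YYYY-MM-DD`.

ISO week 1 of 4089 is the week containing the first Thursday of 4089.
Week 18, day 4 (Thursday) lands on 4089-05-05.

4089-05-05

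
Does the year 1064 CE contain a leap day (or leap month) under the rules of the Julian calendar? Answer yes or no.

1064 mod 4 = 0, so it is a leap year in the Julian calendar.

yes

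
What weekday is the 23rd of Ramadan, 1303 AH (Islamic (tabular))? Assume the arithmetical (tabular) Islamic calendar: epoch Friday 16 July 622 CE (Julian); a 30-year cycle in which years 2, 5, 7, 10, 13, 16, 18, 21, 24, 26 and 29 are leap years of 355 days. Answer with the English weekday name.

This is JDN 2410083 (25 June 1886 Gregorian).
Since JDN mod 7 = 4 (0 = Monday), the day is Friday.

Friday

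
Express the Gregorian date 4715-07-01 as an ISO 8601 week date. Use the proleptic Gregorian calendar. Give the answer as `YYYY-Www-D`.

The weekday is Thursday (ISO weekday 4).
That Thursday belongs to ISO week 26 of ISO year 4715.

4715-W26-4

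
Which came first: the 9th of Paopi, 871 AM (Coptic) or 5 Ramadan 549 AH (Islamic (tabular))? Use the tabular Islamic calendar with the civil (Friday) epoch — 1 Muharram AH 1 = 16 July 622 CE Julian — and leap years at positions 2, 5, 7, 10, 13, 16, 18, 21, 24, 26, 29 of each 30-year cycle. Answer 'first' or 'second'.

first

First date → JDN 2142835; second date → JDN 2142873.
JDN 2142835 < JDN 2142873, so the first date is earlier.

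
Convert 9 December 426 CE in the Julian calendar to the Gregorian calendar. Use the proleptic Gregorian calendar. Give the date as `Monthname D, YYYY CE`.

At this point the Julian calendar is 1 day behind the Gregorian.
9 December 426 Julian + 1 day → 10 December 426 Gregorian.

December 10, 426 CE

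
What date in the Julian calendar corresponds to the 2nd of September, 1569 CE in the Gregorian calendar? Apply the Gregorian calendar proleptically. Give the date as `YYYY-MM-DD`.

1569-08-23

At this point the Julian calendar is 10 days behind the Gregorian.
2 September 1569 Gregorian − 10 days → 23 August 1569 Julian.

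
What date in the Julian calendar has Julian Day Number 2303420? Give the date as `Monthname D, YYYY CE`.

JDN 2303420 is 13 June 1594 in the Gregorian calendar.
In the Julian calendar that day is June 3, 1594 CE.

June 3, 1594 CE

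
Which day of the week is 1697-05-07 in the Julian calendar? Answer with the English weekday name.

Friday

Equivalently 17 May 1697 Gregorian, JDN 2341014.
2341014 ≡ 4 (mod 7); counting from Monday = 0 gives Friday.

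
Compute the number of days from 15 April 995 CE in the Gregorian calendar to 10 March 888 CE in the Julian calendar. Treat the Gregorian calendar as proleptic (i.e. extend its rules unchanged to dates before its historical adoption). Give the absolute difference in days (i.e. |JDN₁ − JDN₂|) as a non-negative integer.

JDN of the first date = 2084581.
JDN of the second date = 2045469.
|2045469 − 2084581| = 39112.

39112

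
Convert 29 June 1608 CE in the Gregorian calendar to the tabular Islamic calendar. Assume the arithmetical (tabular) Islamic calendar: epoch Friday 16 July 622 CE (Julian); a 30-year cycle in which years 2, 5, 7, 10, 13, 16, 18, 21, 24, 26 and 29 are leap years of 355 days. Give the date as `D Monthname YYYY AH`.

15 Rabi' al-Awwal 1017 AH

Both dates share Julian Day Number 2308550; in the tabular Islamic calendar that is 15 Rabi' al-Awwal 1017 AH.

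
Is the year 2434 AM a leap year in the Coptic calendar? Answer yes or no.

no

2434 mod 4 = 2; in the Coptic calendar a year is leap when year mod 4 = 3, so it is a common year.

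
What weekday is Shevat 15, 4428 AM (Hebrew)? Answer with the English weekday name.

This is JDN 1965078 (6 February 668 Gregorian).
1965078 ≡ 3 (mod 7); counting from Monday = 0 gives Thursday.

Thursday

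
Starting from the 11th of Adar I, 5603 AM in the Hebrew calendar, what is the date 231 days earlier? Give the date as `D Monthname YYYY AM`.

17 Tammuz 5602 AM

The starting date is JDN 2394243; 2394243 − 231 = 2394012.
JDN 2394012 corresponds to 17 Tammuz 5602 AM.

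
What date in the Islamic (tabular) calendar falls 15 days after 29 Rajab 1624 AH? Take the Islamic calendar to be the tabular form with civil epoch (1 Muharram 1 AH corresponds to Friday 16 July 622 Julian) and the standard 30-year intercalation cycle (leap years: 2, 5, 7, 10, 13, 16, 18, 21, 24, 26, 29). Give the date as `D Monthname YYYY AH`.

14 Sha'ban 1624 AH

Counting 15 days forward from JDN 2523782 reaches JDN 2523797, which is 14 Sha'ban 1624 AH.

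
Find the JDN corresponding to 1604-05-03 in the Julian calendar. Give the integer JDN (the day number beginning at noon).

2307042

In the Gregorian calendar the same day is 13 May 1604.
JDN 2299161 is 15 October 1582 CE (Gregorian); the target day is +7881 days from there, so JDN = 2307042.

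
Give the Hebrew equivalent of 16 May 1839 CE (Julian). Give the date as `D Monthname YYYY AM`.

Both dates share Julian Day Number 2392888; in the Hebrew calendar that is 15 Sivan 5599 AM.

15 Sivan 5599 AM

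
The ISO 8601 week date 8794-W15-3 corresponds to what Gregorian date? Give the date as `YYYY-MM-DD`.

ISO week 1 of 8794 is the week containing the first Thursday of 8794.
Week 15, day 3 (Wednesday) lands on 8794-04-13.

8794-04-13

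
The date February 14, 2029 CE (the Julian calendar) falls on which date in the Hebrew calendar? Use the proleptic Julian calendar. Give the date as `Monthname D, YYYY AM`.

Adar 12, 5789 AM

Both dates share Julian Day Number 2462195; in the Hebrew calendar that is 12 Adar 5789 AM.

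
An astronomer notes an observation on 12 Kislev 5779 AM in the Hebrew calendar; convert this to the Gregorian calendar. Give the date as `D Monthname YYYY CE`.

20 November 2018 CE

Both dates share Julian Day Number 2458443; in the Gregorian calendar that is 20 November 2018 CE.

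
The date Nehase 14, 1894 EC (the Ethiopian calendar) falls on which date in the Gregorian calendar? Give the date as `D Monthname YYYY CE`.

Julian Day Number of the source date = 2415982.
Converting JDN 2415982 to the Gregorian calendar gives 20 August 1902 CE.

20 August 1902 CE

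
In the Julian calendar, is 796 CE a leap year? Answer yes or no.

yes

796 mod 4 = 0, so it is a leap year in the Julian calendar.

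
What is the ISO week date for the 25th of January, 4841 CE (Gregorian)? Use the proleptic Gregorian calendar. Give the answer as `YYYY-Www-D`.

The weekday is Friday (ISO weekday 5).
That Friday belongs to ISO week 4 of ISO year 4841.

4841-W04-5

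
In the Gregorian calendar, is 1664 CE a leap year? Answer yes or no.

1664 is divisible by 4 and not by 100, so it is a leap year.

yes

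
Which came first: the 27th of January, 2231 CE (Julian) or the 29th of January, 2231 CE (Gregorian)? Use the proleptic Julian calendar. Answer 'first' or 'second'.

The two dates have Julian Day Numbers 2535957 and 2535944 respectively.
Since 2535944 < 2535957, the second date comes first.

second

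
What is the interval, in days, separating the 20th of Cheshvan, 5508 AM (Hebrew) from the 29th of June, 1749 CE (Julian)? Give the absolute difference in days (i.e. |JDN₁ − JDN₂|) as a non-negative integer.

First date → JDN 2359435; second date → JDN 2360060.
The interval is |2359435 − 2360060| = 625 days.

625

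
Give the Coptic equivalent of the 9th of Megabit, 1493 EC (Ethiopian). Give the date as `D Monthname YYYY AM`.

9 Paremhat 1217 AM

Both dates share Julian Day Number 2269362; in the Coptic calendar that is 9 Paremhat 1217 AM.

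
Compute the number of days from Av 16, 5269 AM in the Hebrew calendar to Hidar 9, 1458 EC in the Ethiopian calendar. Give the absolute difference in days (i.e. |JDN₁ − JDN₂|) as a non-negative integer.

First date → JDN 2272434; second date → JDN 2256458.
The interval is |2272434 − 2256458| = 15976 days.

15976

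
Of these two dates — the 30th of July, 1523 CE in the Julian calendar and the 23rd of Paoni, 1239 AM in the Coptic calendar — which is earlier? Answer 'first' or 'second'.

second

Converting both to JDN: 2277544 vs 2277501; the smaller is the second.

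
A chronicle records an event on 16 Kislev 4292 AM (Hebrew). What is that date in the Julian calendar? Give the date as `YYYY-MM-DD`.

Both dates share Julian Day Number 1915321; in the Julian calendar that is 12 November 531 CE.

0531-11-12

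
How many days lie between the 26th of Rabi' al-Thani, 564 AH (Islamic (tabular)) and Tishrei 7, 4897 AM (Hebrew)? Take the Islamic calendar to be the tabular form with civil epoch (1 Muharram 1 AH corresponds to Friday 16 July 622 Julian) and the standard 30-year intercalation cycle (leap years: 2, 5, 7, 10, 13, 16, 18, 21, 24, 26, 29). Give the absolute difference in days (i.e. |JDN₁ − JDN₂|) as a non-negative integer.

First date → JDN 2148062; second date → JDN 2136229.
The interval is |2148062 − 2136229| = 11833 days.

11833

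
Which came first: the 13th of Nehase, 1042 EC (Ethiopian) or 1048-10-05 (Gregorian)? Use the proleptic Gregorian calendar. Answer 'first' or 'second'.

second

The two dates have Julian Day Numbers 2104788 and 2104112 respectively.
Since 2104112 < 2104788, the second date comes first.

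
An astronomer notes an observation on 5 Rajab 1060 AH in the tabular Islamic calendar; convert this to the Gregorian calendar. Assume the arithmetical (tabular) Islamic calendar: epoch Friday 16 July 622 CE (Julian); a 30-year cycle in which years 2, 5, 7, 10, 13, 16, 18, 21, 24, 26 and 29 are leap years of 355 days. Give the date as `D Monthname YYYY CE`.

Julian Day Number of the source date = 2323895.
Converting JDN 2323895 to the Gregorian calendar gives 4 July 1650 CE.

4 July 1650 CE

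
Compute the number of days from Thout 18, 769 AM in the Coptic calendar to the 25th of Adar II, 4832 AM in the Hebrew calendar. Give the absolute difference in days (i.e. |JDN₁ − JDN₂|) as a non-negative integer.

7123

JDN of the first date = 2105559.
JDN of the second date = 2112682.
|2112682 − 2105559| = 7123.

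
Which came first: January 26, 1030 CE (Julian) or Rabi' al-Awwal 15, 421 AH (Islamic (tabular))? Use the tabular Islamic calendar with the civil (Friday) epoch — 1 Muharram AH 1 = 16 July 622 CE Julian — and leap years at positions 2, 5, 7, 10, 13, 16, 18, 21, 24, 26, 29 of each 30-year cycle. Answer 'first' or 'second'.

first

The two dates have Julian Day Numbers 2097291 and 2097347 respectively.
Since 2097291 < 2097347, the first date comes first.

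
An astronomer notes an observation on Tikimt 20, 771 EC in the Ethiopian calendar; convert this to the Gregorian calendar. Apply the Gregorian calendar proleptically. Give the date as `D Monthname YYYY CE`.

Both dates share Julian Day Number 2005512; in the Gregorian calendar that is 21 October 778 CE.

21 October 778 CE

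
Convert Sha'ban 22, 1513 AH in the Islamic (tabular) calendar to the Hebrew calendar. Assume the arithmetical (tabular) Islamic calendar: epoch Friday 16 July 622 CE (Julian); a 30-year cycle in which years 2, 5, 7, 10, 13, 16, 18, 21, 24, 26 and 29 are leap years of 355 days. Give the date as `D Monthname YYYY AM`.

22 Adar I 5850 AM

Julian Day Number of the source date = 2484470.
Converting JDN 2484470 to the Hebrew calendar gives 22 Adar I 5850 AM.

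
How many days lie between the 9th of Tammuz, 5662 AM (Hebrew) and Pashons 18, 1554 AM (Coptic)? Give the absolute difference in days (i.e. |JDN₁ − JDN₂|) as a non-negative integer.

First date → JDN 2415945; second date → JDN 2392520.
The interval is |2415945 − 2392520| = 23425 days.

23425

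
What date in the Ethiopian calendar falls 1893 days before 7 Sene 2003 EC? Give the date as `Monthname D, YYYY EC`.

Megabit 30, 1998 EC

Counting 1893 days back from JDN 2455727 reaches JDN 2453834, which is Megabit 30, 1998 EC.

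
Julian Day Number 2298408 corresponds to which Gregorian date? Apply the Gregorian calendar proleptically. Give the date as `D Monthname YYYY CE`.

22 September 1580 CE

JDN 2451545 is 1 Jan 2000; 2298408 is −153137 days from there.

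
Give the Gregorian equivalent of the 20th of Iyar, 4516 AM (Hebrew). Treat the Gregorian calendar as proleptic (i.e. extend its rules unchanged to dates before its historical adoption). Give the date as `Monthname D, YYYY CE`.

Julian Day Number of the source date = 1997301.
Converting JDN 1997301 to the Gregorian calendar gives 28 April 756 CE.

April 28, 756 CE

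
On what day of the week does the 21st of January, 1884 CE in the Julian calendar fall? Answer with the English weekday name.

In the Gregorian calendar this is 2 February 1884 (JDN 2409209).
Since JDN mod 7 = 5 (0 = Monday), the day is Saturday.

Saturday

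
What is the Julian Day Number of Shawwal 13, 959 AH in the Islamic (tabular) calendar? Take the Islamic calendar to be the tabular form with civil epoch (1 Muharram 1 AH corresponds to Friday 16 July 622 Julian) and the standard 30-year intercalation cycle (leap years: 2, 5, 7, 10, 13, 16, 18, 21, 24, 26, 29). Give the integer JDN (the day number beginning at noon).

2288201

Equivalently 12 October 1552 (proleptic Gregorian).
JDN 2451545 is 1 January 2000 CE (Gregorian); the target day is −163344 days from there, so JDN = 2288201.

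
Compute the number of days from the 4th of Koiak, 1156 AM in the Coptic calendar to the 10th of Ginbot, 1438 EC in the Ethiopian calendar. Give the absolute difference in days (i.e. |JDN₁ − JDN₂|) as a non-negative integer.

2347

JDN of the first date = 2246987.
JDN of the second date = 2249334.
|2249334 − 2246987| = 2347.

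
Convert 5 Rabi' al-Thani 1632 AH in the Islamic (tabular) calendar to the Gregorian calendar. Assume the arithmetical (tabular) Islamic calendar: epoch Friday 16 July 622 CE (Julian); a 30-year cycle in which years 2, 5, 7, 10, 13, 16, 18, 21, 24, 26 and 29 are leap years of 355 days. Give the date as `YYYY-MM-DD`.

Julian Day Number of the source date = 2526505.
Converting JDN 2526505 to the Gregorian calendar gives 27 March 2205 CE.

2205-03-27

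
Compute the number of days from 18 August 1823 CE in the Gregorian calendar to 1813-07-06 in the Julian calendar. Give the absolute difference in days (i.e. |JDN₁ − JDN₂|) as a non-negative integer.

JDN of the first date = 2387126.
JDN of the second date = 2383443.
|2383443 − 2387126| = 3683.

3683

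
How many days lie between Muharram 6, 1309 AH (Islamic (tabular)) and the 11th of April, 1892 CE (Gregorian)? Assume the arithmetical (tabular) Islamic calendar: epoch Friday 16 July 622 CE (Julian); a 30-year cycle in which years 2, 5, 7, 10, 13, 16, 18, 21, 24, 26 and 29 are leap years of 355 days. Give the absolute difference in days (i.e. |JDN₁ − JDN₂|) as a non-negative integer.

243

JDN of the first date = 2411957.
JDN of the second date = 2412200.
|2412200 − 2411957| = 243.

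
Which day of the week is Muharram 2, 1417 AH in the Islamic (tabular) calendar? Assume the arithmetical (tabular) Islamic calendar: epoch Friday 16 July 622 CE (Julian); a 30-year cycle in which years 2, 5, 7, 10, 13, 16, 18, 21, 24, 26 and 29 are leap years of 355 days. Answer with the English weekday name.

Equivalently 20 May 1996 Gregorian, JDN 2450224.
2450224 ≡ 0 (mod 7); counting from Monday = 0 gives Monday.

Monday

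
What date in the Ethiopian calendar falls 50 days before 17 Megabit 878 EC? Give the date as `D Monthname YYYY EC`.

27 Tir 878 EC

Counting 50 days back from JDN 2044741 reaches JDN 2044691, which is 27 Tir 878 EC.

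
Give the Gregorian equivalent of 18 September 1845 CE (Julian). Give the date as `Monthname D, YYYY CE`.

For dates in this range the Gregorian date is 12 days ahead of the Julian.
18 September 1845 Julian + 12 days → 30 September 1845 Gregorian.

September 30, 1845 CE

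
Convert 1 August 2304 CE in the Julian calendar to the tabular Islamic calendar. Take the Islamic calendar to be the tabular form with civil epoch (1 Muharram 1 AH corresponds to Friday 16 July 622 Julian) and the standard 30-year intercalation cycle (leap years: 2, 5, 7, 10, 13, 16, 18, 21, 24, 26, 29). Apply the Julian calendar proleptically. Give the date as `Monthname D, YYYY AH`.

Ramadan 15, 1734 AH

Both dates share Julian Day Number 2562807; in the tabular Islamic calendar that is 15 Ramadan 1734 AH.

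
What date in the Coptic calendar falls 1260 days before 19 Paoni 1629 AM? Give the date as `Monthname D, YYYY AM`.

The starting date is JDN 2419945; 2419945 − 1260 = 2418685.
JDN 2418685 corresponds to Tobi 5, 1626 AM.

Tobi 5, 1626 AM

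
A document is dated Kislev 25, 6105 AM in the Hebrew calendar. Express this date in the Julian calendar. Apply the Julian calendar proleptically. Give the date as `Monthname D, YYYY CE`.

November 16, 2344 CE

Both dates share Julian Day Number 2577524; in the Julian calendar that is 16 November 2344 CE.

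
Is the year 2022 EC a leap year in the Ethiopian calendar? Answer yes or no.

2022 mod 4 = 2; in the Ethiopian calendar a year is leap when year mod 4 = 3, so it is a common year.

no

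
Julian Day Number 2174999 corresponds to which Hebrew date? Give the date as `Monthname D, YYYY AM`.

JDN 2174999 is 4 November 1242 in the proleptic Gregorian calendar.
In the Hebrew calendar that day is Kislev 2, 5003 AM.

Kislev 2, 5003 AM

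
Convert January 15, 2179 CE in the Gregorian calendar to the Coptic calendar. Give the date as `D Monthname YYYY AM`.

6 Tobi 1895 AM

Julian Day Number of the source date = 2516938.
Converting JDN 2516938 to the Coptic calendar gives 6 Tobi 1895 AM.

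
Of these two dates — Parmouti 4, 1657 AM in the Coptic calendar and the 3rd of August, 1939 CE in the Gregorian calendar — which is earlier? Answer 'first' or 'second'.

First date → JDN 2430097; second date → JDN 2429479.
JDN 2429479 < JDN 2430097, so the second date is earlier.

second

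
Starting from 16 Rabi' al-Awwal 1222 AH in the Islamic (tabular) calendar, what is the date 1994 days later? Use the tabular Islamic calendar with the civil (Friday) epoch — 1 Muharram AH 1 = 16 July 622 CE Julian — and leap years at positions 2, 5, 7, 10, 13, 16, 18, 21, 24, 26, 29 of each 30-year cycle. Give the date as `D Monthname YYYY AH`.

JDN of 16 Rabi' al-Awwal 1222 AH = 2381196.
2381196 + 1994 = 2383190.
JDN 2383190 in the tabular Islamic calendar is 2 Dhu al-Qa'dah 1227 AH.

2 Dhu al-Qa'dah 1227 AH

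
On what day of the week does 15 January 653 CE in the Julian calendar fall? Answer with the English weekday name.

In the proleptic Gregorian calendar this is 18 January 653 (JDN 1959581).
Since JDN mod 7 = 1 (0 = Monday), the day is Tuesday.

Tuesday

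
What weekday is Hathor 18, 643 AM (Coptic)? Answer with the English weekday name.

This is JDN 2059597 (19 November 926 Gregorian).
JDN 2059597 mod 7 = 1, and JDN 0 was a Monday, so this is a Tuesday.

Tuesday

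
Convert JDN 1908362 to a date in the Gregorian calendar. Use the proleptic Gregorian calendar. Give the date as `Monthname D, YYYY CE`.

JDN 2451545 is 1 Jan 2000; 1908362 is −543183 days from there.

October 25, 512 CE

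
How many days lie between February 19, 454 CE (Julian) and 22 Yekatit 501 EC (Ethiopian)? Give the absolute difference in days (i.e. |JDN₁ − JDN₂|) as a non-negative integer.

JDN of the first date = 1886931.
JDN of the second date = 1907017.
|1907017 − 1886931| = 20086.

20086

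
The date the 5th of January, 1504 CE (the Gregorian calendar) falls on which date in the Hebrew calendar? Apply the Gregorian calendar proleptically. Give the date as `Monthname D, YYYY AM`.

Both dates share Julian Day Number 2270388; in the Hebrew calendar that is 8 Tevet 5264 AM.

Tevet 8, 5264 AM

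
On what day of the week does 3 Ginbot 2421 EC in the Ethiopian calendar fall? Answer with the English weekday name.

Monday

Equivalently 14 May 2429 Gregorian, JDN 2608368.
JDN 2608368 mod 7 = 0, and JDN 0 was a Monday, so this is a Monday.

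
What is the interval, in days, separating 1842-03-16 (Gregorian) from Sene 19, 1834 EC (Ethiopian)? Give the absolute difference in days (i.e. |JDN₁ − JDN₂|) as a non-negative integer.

JDN of the first date = 2393911.
JDN of the second date = 2394012.
|2394012 − 2393911| = 101.

101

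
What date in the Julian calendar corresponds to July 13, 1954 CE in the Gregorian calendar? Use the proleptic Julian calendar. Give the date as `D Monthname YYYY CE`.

30 June 1954 CE

For dates in this range the Gregorian date is 13 days ahead of the Julian.
13 July 1954 Gregorian − 13 days → 30 June 1954 Julian.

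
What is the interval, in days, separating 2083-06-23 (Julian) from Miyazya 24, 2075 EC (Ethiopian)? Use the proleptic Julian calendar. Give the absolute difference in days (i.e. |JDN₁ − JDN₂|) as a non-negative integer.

JDN of the first date = 2482047.
JDN of the second date = 2481982.
|2481982 − 2482047| = 65.

65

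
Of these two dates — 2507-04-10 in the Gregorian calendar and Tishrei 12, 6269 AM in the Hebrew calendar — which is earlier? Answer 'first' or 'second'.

Converting both to JDN: 2636822 vs 2637369; the smaller is the first.

first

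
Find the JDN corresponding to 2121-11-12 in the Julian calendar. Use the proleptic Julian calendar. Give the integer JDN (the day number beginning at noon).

Equivalently 26 November 2121 (Gregorian).
JDN 2400001 is 17 November 1858 CE (Gregorian), MJD 0; the target day is +96068 days from there, so JDN = 2496069.

2496069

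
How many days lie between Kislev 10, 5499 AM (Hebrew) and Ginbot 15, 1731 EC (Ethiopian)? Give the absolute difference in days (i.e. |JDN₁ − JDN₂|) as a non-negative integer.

180

First date → JDN 2356177; second date → JDN 2356357.
The interval is |2356177 − 2356357| = 180 days.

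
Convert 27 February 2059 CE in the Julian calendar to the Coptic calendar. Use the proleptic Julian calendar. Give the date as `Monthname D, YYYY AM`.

Paremhat 3, 1775 AM

The source date corresponds to 12 March 2059 in the Gregorian calendar (JDN 2473165).
That day falls on 3 Paremhat 1775 AM in the Coptic calendar.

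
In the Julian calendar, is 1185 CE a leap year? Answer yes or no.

no

1185 mod 4 = 1, so it is a common year in the Julian calendar.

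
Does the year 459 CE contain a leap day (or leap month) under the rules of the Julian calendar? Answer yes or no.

no

459 mod 4 = 3, so it is a common year in the Julian calendar.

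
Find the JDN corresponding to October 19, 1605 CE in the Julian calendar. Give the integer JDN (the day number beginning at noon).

2307576

In the Gregorian calendar the same day is 29 October 1605.
JDN 2451545 is 1 January 2000 CE (Gregorian); the target day is −143969 days from there, so JDN = 2307576.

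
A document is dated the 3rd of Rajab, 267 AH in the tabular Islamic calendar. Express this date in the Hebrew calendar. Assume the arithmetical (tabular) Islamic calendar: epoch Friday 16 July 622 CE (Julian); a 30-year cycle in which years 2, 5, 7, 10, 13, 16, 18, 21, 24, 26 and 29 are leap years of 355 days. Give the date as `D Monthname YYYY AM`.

The source date corresponds to 11 February 881 in the proleptic Gregorian calendar (JDN 2042881).
That day falls on 4 Adar 4641 AM in the Hebrew calendar.

4 Adar 4641 AM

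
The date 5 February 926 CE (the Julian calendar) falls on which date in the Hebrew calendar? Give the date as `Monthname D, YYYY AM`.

Shevat 19, 4686 AM

Both dates share Julian Day Number 2059315; in the Hebrew calendar that is 19 Shevat 4686 AM.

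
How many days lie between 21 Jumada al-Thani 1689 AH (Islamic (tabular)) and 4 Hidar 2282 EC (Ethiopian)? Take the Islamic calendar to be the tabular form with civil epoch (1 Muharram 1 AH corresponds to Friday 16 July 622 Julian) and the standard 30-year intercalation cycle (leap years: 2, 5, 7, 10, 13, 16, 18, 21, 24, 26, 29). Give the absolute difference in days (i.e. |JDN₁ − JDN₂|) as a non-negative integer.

First date → JDN 2546779; second date → JDN 2557419.
The interval is |2546779 − 2557419| = 10640 days.

10640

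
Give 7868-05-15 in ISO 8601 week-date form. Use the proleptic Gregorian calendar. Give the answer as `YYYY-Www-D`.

The weekday is Friday (ISO weekday 5).
That Friday belongs to ISO week 20 of ISO year 7868.

7868-W20-5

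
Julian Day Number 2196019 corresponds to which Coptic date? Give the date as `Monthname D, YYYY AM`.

The proleptic Gregorian equivalent of JDN 2196019 is 24 May 1300.
In the Coptic calendar that day is Pashons 21, 1016 AM.

Pashons 21, 1016 AM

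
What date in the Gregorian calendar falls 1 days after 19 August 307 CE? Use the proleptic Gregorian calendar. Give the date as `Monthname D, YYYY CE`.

JDN of 19 August 307 CE = 1833419.
1833419 + 1 = 1833420.
JDN 1833420 in the Gregorian calendar is August 20, 307 CE.

August 20, 307 CE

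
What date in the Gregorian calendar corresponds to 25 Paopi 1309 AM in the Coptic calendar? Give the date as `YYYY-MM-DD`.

Both dates share Julian Day Number 2302831; in the Gregorian calendar that is 1 November 1592 CE.

1592-11-01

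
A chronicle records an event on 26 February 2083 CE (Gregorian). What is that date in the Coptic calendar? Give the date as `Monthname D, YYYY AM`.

Both dates share Julian Day Number 2481917; in the Coptic calendar that is 19 Meshir 1799 AM.

Meshir 19, 1799 AM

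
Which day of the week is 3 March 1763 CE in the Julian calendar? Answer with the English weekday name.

Monday

This is JDN 2365055 (14 March 1763 Gregorian).
Since JDN mod 7 = 0 (0 = Monday), the day is Monday.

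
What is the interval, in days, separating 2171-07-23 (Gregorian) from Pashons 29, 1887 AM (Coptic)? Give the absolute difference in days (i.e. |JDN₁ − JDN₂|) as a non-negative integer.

46

JDN of the first date = 2514205.
JDN of the second date = 2514159.
|2514159 − 2514205| = 46.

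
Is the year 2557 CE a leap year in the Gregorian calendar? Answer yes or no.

no

2557 is not divisible by 4, so it is a common year.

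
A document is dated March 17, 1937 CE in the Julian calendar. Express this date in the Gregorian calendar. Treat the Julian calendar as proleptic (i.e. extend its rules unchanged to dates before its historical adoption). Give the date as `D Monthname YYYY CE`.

The Julian–Gregorian offset here is 13 days (Julian trailing).
17 March 1937 Julian + 13 days → 30 March 1937 Gregorian.

30 March 1937 CE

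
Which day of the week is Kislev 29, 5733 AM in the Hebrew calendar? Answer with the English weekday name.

Tuesday

In the Gregorian calendar this is 5 December 1972 (JDN 2441657).
Since JDN mod 7 = 1 (0 = Monday), the day is Tuesday.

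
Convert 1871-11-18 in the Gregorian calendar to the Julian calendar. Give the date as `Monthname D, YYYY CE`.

November 6, 1871 CE

The Julian–Gregorian offset here is 12 days (Julian trailing).
18 November 1871 Gregorian − 12 days → 6 November 1871 Julian.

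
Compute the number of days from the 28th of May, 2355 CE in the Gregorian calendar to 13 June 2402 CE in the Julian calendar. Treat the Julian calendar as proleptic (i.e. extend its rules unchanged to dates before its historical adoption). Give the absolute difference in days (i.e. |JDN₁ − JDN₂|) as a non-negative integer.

First date → JDN 2581353; second date → JDN 2598552.
The interval is |2581353 − 2598552| = 17199 days.

17199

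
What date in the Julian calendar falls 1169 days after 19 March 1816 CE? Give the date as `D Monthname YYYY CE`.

1 June 1819 CE

JDN of 19 March 1816 CE = 2384430.
2384430 + 1169 = 2385599.
JDN 2385599 in the Julian calendar is 1 June 1819 CE.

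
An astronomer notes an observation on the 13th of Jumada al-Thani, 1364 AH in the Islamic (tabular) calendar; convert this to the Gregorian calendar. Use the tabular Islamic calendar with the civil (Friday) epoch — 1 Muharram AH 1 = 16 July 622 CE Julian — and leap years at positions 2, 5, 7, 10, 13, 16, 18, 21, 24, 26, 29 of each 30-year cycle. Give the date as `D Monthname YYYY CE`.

26 May 1945 CE

Both dates share Julian Day Number 2431602; in the Gregorian calendar that is 26 May 1945 CE.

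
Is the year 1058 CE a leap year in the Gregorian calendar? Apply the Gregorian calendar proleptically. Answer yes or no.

1058 is not divisible by 4, so it is a common year.

no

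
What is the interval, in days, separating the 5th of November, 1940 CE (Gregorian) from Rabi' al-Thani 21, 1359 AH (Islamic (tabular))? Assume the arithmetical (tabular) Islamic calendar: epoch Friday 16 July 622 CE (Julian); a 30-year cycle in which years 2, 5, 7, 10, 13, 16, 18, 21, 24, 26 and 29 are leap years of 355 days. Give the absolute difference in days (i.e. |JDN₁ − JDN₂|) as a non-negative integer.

First date → JDN 2429939; second date → JDN 2429779.
The interval is |2429939 − 2429779| = 160 days.

160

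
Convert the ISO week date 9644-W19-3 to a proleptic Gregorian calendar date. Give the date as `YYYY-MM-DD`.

ISO week 1 of 9644 is the week containing the first Thursday of 9644.
Week 19, day 3 (Wednesday) lands on 9644-05-11.

9644-05-11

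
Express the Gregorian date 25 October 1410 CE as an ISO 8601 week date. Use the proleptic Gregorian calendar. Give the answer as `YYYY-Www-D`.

1410-W43-4

The weekday is Thursday (ISO weekday 4).
That Thursday belongs to ISO week 43 of ISO year 1410.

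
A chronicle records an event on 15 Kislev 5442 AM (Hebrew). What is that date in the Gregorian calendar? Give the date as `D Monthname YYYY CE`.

26 November 1681 CE

Both dates share Julian Day Number 2335363; in the Gregorian calendar that is 26 November 1681 CE.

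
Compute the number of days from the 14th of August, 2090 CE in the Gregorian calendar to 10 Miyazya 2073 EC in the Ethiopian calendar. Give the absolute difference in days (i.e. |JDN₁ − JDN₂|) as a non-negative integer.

3405

JDN of the first date = 2484643.
JDN of the second date = 2481238.
|2481238 − 2484643| = 3405.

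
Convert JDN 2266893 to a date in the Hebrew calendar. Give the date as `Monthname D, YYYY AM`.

JDN 2266893 is 10 June 1494 in the proleptic Gregorian calendar.
In the Hebrew calendar that day is Sivan 27, 5254 AM.

Sivan 27, 5254 AM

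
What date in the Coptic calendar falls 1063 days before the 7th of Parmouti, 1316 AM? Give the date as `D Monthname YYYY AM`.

JDN of the 7th of Parmouti, 1316 AM = 2305550.
2305550 − 1063 = 2304487.
JDN 2304487 in the Coptic calendar is 10 Pashons 1313 AM.

10 Pashons 1313 AM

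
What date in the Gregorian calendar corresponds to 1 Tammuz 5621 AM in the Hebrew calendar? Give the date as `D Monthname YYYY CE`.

9 June 1861 CE

Julian Day Number of the source date = 2400936.
Converting JDN 2400936 to the Gregorian calendar gives 9 June 1861 CE.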